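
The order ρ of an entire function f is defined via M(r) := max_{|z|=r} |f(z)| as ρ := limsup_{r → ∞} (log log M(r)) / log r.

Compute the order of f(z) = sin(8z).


sin(w) is a linear combination of e^{iw} and e^{−iw} (or e^w, e^{−w} in the hyperbolic case), so |sin(w)| ≤ e^{|w|}. With w = 8z, |w| ≤ 8|z| + 0 = 8r + 0 on |z| = r, giving M(r) ≤ e^{8r + 0}, so ρ ≤ 1. On a suitable ray (z = it for sin/cos; z = t for sinh/cosh, t real → ∞), |sin(8z)| grows like e^{8|t|}/2, so ρ ≥ 1. Hence ρ = 1.
Therefore ρ = 1.

Order ρ = 1.


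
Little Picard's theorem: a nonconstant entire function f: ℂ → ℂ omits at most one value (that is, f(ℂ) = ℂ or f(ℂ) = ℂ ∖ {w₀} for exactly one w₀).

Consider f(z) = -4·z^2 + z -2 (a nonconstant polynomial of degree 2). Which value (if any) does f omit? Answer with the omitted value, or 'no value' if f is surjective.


Little Picard bounds the complement of f(ℂ) to at most one point.
For every w ∈ ℂ, the equation p(z) − w = 0 is a nonconstant polynomial in z and hence has at least one root by the fundamental theorem of algebra. So p is surjective onto ℂ, omitting no value.

Omitted value: no value.


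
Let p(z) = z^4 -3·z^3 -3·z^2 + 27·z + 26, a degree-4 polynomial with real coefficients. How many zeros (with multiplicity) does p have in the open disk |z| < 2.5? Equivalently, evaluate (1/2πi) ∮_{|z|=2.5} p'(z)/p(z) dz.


The zeros of p are: -2, (3 + 2i), (3 - 2i), -1.
Their magnitudes are: 2, 3.606, 3.606, 1.
Zeros with |z| < R = 2.5: -2, -1.
Count = 2.
By the argument principle, (1/2πi) ∮_{|z|=R} p'(z)/p(z) dz equals exactly this count.

Number of zeros inside |z| < 2.5: 2.


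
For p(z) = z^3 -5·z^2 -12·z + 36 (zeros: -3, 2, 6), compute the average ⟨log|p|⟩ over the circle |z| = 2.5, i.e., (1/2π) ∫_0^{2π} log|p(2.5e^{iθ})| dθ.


Zeros: -3, 2, 6; r = 2.5.
Inside |z| < r: 2. Outside (|z| ≥ r): -3, 6.
p(0) = 36, so log|p(0)| = log(36) = 3.5835.
Apply Jensen: I(r) = log|p(0)| + Σ_k log(r/|z_k|), summed over zeros inside |z| < r.
  log(r/|z_k|) for z_k = 2: log(2.5/2) = 0.2231
  Outside zeros (-3, 6) contribute nothing to the Jensen sum.
Sum over inside zeros: 0.2231.
I(r) = log|p(0)| + (inside sum) = 3.5835 + 0.2231 = 3.8067.
Note: since some zeros are outside |z| ≤ r, the simplified n·log(r) form does NOT apply — only the inside zeros contribute.

I(r) ≈ 3.8067.


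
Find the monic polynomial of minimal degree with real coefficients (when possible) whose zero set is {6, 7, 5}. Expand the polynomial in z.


The polynomial is p(z) = ∏_{α ∈ S} (z − α), where S = {6, 7, 5}.
Expanding the product yields: p(z) = z^3 -18·z^2 + 107·z -210.
The resulting polynomial has degree 3 and real coefficients as required.

p(z) = z^3 -18·z^2 + 107·z -210.


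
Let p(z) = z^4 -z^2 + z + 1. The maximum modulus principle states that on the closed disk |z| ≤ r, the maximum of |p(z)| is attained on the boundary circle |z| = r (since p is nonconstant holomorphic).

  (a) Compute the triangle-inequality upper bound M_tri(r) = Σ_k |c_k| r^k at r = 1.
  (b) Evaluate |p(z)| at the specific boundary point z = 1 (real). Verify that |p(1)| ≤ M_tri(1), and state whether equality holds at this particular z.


Coefficients: c_0 = 1, c_1 = 1, c_2 = -1, c_3 = 0, c_4 = 1. Radius r = 1.
Part (a). Triangle bound: M_tri(r) = Σ_k |c_k| r^k
  = |1|·1^0 + |1|·1^1 + |-1|·1^2 + |0|·1^3 + |1|·1^4
  = 1 + 1 + 1 + 0 + 1 = 4.
This bounds M(r) := max_{|z|=r} |p(z)| from above; equality holds iff all terms c_k z^k can be made to align in phase at a single z on |z|=r.
Part (b). At z = 1 (real, on the circle |z| = r):
  p(1) = (1)·1^0 + (1)·1^1 + (-1)·1^2 + (0)·1^3 + (1)·1^4 = 2.
  |p(1)| = 2.
Check: |p(1)| = 2 ≤ 4 = M_tri(1). ✓ Equality does not hold at z = 1 (the coefficients have mixed signs, so the terms do not all align in phase there).

M_tri(1) = 4; |p(1)| = 2; equality at z=1: no.


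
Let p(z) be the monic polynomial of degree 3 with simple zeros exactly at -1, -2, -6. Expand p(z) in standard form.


The polynomial is p(z) = ∏_{α ∈ S} (z − α), where S = {-1, -2, -6}.
Expanding the product yields: p(z) = z^3 + 9·z^2 + 20·z + 12.
The resulting polynomial has degree 3 and real coefficients as required.

p(z) = z^3 + 9·z^2 + 20·z + 12.


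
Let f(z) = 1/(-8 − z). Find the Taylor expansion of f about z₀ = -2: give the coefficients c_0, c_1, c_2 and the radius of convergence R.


Let w = z − z₀, so z = z₀ + w.
Then -8 − z = -8 − (z₀ + w) = (-8 − z₀) − w = -6 − w.
f(z) = 1/(-6 − w) = (1/(-6)) · 1/(1 − w/(-6)) = Σ_{n≥0} w^n / (-6)^(n+1).
So c_n = 1/(-6)^(n+1):
  c_0 = 1/(-6)^1 = -1/6.
  c_1 = 1/(-6)^2 = 1/36.
  c_2 = 1/(-6)^3 = -1/216.
The series is valid for |w/d| < 1, i.e. |z − z₀| < |d|.
Radius of convergence: R = |-8 − z₀| = |-6| = 6 (distance from z₀ to the singularity z = -8).

c_0 = -1/6, c_1 = 1/36, c_2 = -1/216; R = 6.


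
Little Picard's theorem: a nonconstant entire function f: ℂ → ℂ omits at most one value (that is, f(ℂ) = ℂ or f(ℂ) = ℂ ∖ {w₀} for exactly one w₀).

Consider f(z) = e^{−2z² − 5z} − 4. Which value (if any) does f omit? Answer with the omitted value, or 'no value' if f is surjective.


Little Picard bounds the complement of f(ℂ) to at most one point.
The exponent g(z) = −2z² − 5z is a nonconstant polynomial, hence surjective onto ℂ. So e^{g(z)} takes every value in {e^w : w ∈ ℂ} = ℂ ∖ {0}. Adding -4 shifts the range to ℂ ∖ {-4}. f omits exactly -4.

Omitted value: -4.


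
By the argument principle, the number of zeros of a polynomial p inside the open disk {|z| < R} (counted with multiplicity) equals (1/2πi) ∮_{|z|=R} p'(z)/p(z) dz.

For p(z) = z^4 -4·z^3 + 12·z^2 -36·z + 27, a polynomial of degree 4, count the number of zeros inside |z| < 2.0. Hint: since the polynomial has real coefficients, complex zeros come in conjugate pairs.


The zeros of p are: 1, 3, (0 + 3i), (0 - 3i).
Their magnitudes are: 1, 3, 3, 3.
Zeros with |z| < R = 2.0: 1.
Count = 1.
By the argument principle, (1/2πi) ∮_{|z|=R} p'(z)/p(z) dz equals exactly this count.

Number of zeros inside |z| < 2.0: 1.


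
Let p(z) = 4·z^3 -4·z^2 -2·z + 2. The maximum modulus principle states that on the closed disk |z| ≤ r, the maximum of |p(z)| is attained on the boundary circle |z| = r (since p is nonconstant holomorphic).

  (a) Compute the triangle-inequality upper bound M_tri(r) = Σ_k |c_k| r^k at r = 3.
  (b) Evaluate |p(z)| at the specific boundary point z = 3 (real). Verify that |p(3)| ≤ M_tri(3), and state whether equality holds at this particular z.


Coefficients: c_0 = 2, c_1 = -2, c_2 = -4, c_3 = 4. Radius r = 3.
Part (a). Triangle bound: M_tri(r) = Σ_k |c_k| r^k
  = |2|·3^0 + |-2|·3^1 + |-4|·3^2 + |4|·3^3
  = 2 + 6 + 36 + 108 = 152.
This bounds M(r) := max_{|z|=r} |p(z)| from above; equality holds iff all terms c_k z^k can be made to align in phase at a single z on |z|=r.
Part (b). At z = 3 (real, on the circle |z| = r):
  p(3) = (2)·3^0 + (-2)·3^1 + (-4)·3^2 + (4)·3^3 = 68.
  |p(3)| = 68.
Check: |p(3)| = 68 ≤ 152 = M_tri(3). ✓ Equality does not hold at z = 3 (the coefficients have mixed signs, so the terms do not all align in phase there).

M_tri(3) = 152; |p(3)| = 68; equality at z=3: no.


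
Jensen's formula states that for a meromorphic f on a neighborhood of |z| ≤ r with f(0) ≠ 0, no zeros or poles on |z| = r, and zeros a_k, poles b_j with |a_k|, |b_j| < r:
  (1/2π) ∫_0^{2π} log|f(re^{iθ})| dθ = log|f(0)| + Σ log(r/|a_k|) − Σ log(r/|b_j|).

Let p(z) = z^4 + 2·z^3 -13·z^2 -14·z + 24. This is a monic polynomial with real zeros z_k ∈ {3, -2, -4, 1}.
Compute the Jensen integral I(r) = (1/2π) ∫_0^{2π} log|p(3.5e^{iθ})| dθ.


Zeros: -4, -2, 1, 3; r = 3.5.
Inside |z| < r: -2, 1, 3. Outside (|z| ≥ r): -4.
p(0) = 24, so log|p(0)| = log(24) = 3.1781.
Apply Jensen: I(r) = log|p(0)| + Σ_k log(r/|z_k|), summed over zeros inside |z| < r.
  log(r/|z_k|) for z_k = 3: log(3.5/3) = 0.1542
  log(r/|z_k|) for z_k = -2: log(3.5/2) = 0.5596
  log(r/|z_k|) for z_k = 1: log(3.5/1) = 1.2528
  Outside zeros (-4) contribute nothing to the Jensen sum.
Sum over inside zeros: 1.9665.
I(r) = log|p(0)| + (inside sum) = 3.1781 + 1.9665 = 5.1446.
Note: since some zeros are outside |z| ≤ r, the simplified n·log(r) form does NOT apply — only the inside zeros contribute.

I(r) ≈ 5.1446.


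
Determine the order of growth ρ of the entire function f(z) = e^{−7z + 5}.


|e^{−7z + 5}| = e^{Re(-7·z) + 5} ≤ e^{7|z|^1 + 5} = e^{7r^1 + 5} on |z| = r, so ρ ≤ 1. Choosing z on |z|=r so that -7·z is real positive (always possible by picking arg z appropriately) gives |f(z)| = e^{7r^1 + 5}, matching the bound. The additive constant 5 does not affect log log M(r) ~ 1·log r. Hence ρ = 1.
Therefore ρ = 1.

Order ρ = 1.


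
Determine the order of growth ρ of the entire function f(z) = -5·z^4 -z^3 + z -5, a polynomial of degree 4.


|f(z)| ≤ Σ|c_k|·r^k = O(r^4) as r → ∞. Polynomial growth is O(e^{r^ε}) for every ε > 0 (since r^4/e^{r^ε} → 0), so ρ ≤ ε for all ε > 0, i.e. ρ = 0. Every nonconstant polynomial has order 0.
Therefore ρ = 0.

Order ρ = 0.


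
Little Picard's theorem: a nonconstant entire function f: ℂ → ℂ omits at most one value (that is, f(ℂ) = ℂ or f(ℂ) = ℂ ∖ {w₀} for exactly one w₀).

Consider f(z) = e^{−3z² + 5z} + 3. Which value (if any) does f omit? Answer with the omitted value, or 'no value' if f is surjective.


Little Picard bounds the complement of f(ℂ) to at most one point.
The exponent g(z) = −3z² + 5z is a nonconstant polynomial, hence surjective onto ℂ. So e^{g(z)} takes every value in {e^w : w ∈ ℂ} = ℂ ∖ {0}. Adding 3 shifts the range to ℂ ∖ {3}. f omits exactly 3.

Omitted value: 3.


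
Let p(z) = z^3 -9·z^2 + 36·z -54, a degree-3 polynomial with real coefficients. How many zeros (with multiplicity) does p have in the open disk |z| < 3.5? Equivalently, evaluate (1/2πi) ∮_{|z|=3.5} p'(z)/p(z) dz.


The zeros of p are: 3, (3 + 3i), (3 - 3i).
Their magnitudes are: 3, 4.243, 4.243.
Zeros with |z| < R = 3.5: 3.
Count = 1.
By the argument principle, (1/2πi) ∮_{|z|=R} p'(z)/p(z) dz equals exactly this count.

Number of zeros inside |z| < 3.5: 1.


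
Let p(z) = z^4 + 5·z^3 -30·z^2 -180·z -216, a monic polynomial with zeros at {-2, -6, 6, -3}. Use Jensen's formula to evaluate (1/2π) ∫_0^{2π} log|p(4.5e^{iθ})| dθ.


Zeros: -6, -3, -2, 6; r = 4.5.
Inside |z| < r: -3, -2. Outside (|z| ≥ r): -6, 6.
p(0) = -216, so log|p(0)| = log(216) = 5.3753.
Apply Jensen: I(r) = log|p(0)| + Σ_k log(r/|z_k|), summed over zeros inside |z| < r.
  log(r/|z_k|) for z_k = -2: log(4.5/2) = 0.8109
  log(r/|z_k|) for z_k = -3: log(4.5/3) = 0.4055
  Outside zeros (-6, 6) contribute nothing to the Jensen sum.
Sum over inside zeros: 1.2164.
I(r) = log|p(0)| + (inside sum) = 5.3753 + 1.2164 = 6.5917.
Note: since some zeros are outside |z| ≤ r, the simplified n·log(r) form does NOT apply — only the inside zeros contribute.

I(r) ≈ 6.5917.


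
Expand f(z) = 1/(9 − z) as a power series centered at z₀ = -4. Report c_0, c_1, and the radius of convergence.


Let w = z − z₀, so z = z₀ + w.
Then 9 − z = 9 − (z₀ + w) = (9 − z₀) − w = 13 − w.
f(z) = 1/(13 − w) = (1/(13)) · 1/(1 − w/(13)) = Σ_{n≥0} w^n / (13)^(n+1).
So c_n = 1/(13)^(n+1):
  c_0 = 1/(13)^1 = 1/13.
  c_1 = 1/(13)^2 = 1/169.
The series is valid for |w/d| < 1, i.e. |z − z₀| < |d|.
Radius of convergence: R = |9 − z₀| = |13| = 13 (distance from z₀ to the singularity z = 9).

c_0 = 1/13, c_1 = 1/169; R = 13.


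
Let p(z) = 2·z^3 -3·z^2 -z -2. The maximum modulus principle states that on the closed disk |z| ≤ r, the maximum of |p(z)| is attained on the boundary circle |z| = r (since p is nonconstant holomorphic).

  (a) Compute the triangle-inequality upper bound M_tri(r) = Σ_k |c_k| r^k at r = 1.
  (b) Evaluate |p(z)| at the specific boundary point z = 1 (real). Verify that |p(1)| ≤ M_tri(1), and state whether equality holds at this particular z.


Coefficients: c_0 = -2, c_1 = -1, c_2 = -3, c_3 = 2. Radius r = 1.
Part (a). Triangle bound: M_tri(r) = Σ_k |c_k| r^k
  = |-2|·1^0 + |-1|·1^1 + |-3|·1^2 + |2|·1^3
  = 2 + 1 + 3 + 2 = 8.
This bounds M(r) := max_{|z|=r} |p(z)| from above; equality holds iff all terms c_k z^k can be made to align in phase at a single z on |z|=r.
Part (b). At z = 1 (real, on the circle |z| = r):
  p(1) = (-2)·1^0 + (-1)·1^1 + (-3)·1^2 + (2)·1^3 = -4.
  |p(1)| = 4.
Check: |p(1)| = 4 ≤ 8 = M_tri(1). ✓ Equality does not hold at z = 1 (the coefficients have mixed signs, so the terms do not all align in phase there).

M_tri(1) = 8; |p(1)| = 4; equality at z=1: no.


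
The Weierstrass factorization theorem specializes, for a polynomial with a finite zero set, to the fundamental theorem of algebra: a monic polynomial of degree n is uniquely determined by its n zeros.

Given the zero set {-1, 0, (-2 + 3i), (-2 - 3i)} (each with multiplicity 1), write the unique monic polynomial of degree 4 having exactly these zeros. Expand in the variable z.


The polynomial is p(z) = ∏_{α ∈ S} (z − α), where S = {-1, 0, (-2 + 3i), (-2 - 3i)}.
Expanding the product yields: p(z) = z^4 + 5·z^3 + 17·z^2 + 13·z.
Note conjugate pairs combine to real quadratics: (z − (-2+3i))(z − (-2−3i)) = z² + 4z + 13.
The resulting polynomial has degree 4 and real coefficients as required.

p(z) = z^4 + 5·z^3 + 17·z^2 + 13·z.


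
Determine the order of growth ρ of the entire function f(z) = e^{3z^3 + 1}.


|e^{3z^3 + 1}| = e^{Re(3·z^3) + 1} ≤ e^{3|z|^3 + 1} = e^{3r^3 + 1} on |z| = r, so ρ ≤ 3. Choosing z on |z|=r so that 3·z^3 is real positive (always possible by picking arg z appropriately) gives |f(z)| = e^{3r^3 + 1}, matching the bound. The additive constant 1 does not affect log log M(r) ~ 3·log r. Hence ρ = 3.
Therefore ρ = 3.

Order ρ = 3.


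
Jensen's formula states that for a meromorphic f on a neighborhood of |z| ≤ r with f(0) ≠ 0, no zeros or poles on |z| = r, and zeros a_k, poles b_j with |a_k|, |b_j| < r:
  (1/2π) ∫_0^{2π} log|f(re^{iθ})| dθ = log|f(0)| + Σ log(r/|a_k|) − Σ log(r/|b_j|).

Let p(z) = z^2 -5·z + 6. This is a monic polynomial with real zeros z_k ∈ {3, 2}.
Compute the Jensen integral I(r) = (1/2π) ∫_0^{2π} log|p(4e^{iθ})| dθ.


Zeros: 2, 3; r = 4.
Inside |z| < r: 2, 3. Outside (|z| ≥ r): ∅.
p(0) = 6, so log|p(0)| = log(6) = 1.7918.
Apply Jensen: I(r) = log|p(0)| + Σ_k log(r/|z_k|), summed over zeros inside |z| < r.
  log(r/|z_k|) for z_k = 3: log(4/3) = 0.2877
  log(r/|z_k|) for z_k = 2: log(4/2) = 0.6931
Sum over inside zeros: 0.9808.
I(r) = log|p(0)| + (inside sum) = 1.7918 + 0.9808 = 2.7726.
Closed form (all zeros inside, monic): I(r) = n·log(r) = 2·log(4) = 2.7726. ✓

I(r) ≈ 2.7726.


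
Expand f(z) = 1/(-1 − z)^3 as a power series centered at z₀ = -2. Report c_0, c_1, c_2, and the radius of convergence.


Let w = z − z₀, so z = z₀ + w.
Then -1 − z = -1 − (z₀ + w) = (-1 − z₀) − w = 1 − w.
f(z) = 1/(1 − w)^3 = (1/(1)^3) · (1 − w/(1))^{−3}.
By the binomial series (1−u)^{−3} = Σ_{n≥0} C(n+2, 2) u^n for |u|<1, with u = w/(1):
  c_n = C(n+2, 2) / (1)^(n+3).
  c_0 = 1/(1)^3 = 1.
  c_1 = 3/(1)^4 = 3.
  c_2 = 6/(1)^5 = 6.
The series is valid for |w/d| < 1, i.e. |z − z₀| < |d|.
Radius of convergence: R = |-1 − z₀| = |1| = 1 (distance from z₀ to the singularity z = -1).

c_0 = 1, c_1 = 3, c_2 = 6; R = 1.


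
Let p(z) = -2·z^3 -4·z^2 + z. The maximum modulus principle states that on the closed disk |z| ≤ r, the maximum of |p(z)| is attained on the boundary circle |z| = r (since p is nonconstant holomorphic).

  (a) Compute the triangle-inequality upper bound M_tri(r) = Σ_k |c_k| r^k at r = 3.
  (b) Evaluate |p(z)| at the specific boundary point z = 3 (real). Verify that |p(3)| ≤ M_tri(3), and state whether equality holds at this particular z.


Coefficients: c_0 = 0, c_1 = 1, c_2 = -4, c_3 = -2. Radius r = 3.
Part (a). Triangle bound: M_tri(r) = Σ_k |c_k| r^k
  = |0|·3^0 + |1|·3^1 + |-4|·3^2 + |-2|·3^3
  = 0 + 3 + 36 + 54 = 93.
This bounds M(r) := max_{|z|=r} |p(z)| from above; equality holds iff all terms c_k z^k can be made to align in phase at a single z on |z|=r.
Part (b). At z = 3 (real, on the circle |z| = r):
  p(3) = (0)·3^0 + (1)·3^1 + (-4)·3^2 + (-2)·3^3 = -87.
  |p(3)| = 87.
Check: |p(3)| = 87 ≤ 93 = M_tri(3). ✓ Equality does not hold at z = 3 (the coefficients have mixed signs, so the terms do not all align in phase there).

M_tri(3) = 93; |p(3)| = 87; equality at z=3: no.


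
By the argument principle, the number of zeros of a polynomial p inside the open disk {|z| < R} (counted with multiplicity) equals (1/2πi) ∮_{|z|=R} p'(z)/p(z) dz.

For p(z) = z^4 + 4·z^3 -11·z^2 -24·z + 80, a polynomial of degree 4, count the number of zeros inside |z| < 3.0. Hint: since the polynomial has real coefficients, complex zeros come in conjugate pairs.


The zeros of p are: (2 + 1i), (2 - 1i), -4, -4.
Their magnitudes are: 2.236, 2.236, 4, 4.
Zeros with |z| < R = 3.0: (2 + 1i), (2 - 1i).
Count = 2.
By the argument principle, (1/2πi) ∮_{|z|=R} p'(z)/p(z) dz equals exactly this count.

Number of zeros inside |z| < 3.0: 2.


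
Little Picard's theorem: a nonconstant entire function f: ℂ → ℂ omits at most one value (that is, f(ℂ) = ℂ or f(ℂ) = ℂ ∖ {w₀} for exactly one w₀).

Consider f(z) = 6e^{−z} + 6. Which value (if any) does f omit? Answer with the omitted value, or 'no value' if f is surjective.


Little Picard bounds the complement of f(ℂ) to at most one point.
e^{−z} is never zero on ℂ, so 6·e^{−z} takes every value in ℂ ∖ {0}. Adding 6 shifts the range to ℂ ∖ {6}. Thus f omits exactly the value 6.

Omitted value: 6.


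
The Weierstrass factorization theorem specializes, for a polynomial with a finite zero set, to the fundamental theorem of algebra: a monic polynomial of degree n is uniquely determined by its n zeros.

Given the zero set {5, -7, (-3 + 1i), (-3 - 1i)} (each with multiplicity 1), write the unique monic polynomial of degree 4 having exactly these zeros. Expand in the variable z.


The polynomial is p(z) = ∏_{α ∈ S} (z − α), where S = {5, -7, (-3 + 1i), (-3 - 1i)}.
Expanding the product yields: p(z) = z^4 + 8·z^3 -13·z^2 -190·z -350.
Note conjugate pairs combine to real quadratics: (z − (-3+1i))(z − (-3−1i)) = z² + 6z + 10.
The resulting polynomial has degree 4 and real coefficients as required.

p(z) = z^4 + 8·z^3 -13·z^2 -190·z -350.


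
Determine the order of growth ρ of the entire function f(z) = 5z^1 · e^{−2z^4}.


M(r) = max_{|z|=r} |5|·|z|^1·|e^{−2z^4}| = 5·r^1 · e^{2r^4} (the factors attain their maxima compatibly on |z|=r). Then log M(r) = log 5 + 1·log r + 2r^4, dominated by the last term, so log log M(r) ~ 4·log r. The polynomial factor 5z^1 contributes only a log r term and does not affect the order. ρ = 4.
Therefore ρ = 4.

Order ρ = 4.


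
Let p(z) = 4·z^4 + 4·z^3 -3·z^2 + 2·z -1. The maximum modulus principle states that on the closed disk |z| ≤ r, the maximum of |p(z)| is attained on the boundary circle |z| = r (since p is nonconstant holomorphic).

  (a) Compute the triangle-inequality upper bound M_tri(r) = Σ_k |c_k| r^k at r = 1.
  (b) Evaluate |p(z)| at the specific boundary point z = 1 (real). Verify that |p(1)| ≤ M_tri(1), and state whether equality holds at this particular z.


Coefficients: c_0 = -1, c_1 = 2, c_2 = -3, c_3 = 4, c_4 = 4. Radius r = 1.
Part (a). Triangle bound: M_tri(r) = Σ_k |c_k| r^k
  = |-1|·1^0 + |2|·1^1 + |-3|·1^2 + |4|·1^3 + |4|·1^4
  = 1 + 2 + 3 + 4 + 4 = 14.
This bounds M(r) := max_{|z|=r} |p(z)| from above; equality holds iff all terms c_k z^k can be made to align in phase at a single z on |z|=r.
Part (b). At z = 1 (real, on the circle |z| = r):
  p(1) = (-1)·1^0 + (2)·1^1 + (-3)·1^2 + (4)·1^3 + (4)·1^4 = 6.
  |p(1)| = 6.
Check: |p(1)| = 6 ≤ 14 = M_tri(1). ✓ Equality does not hold at z = 1 (the coefficients have mixed signs, so the terms do not all align in phase there).

M_tri(1) = 14; |p(1)| = 6; equality at z=1: no.


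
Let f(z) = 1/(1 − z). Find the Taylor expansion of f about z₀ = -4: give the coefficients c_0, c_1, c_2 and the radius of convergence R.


Let w = z − z₀, so z = z₀ + w.
Then 1 − z = 1 − (z₀ + w) = (1 − z₀) − w = 5 − w.
f(z) = 1/(5 − w) = (1/(5)) · 1/(1 − w/(5)) = Σ_{n≥0} w^n / (5)^(n+1).
So c_n = 1/(5)^(n+1):
  c_0 = 1/(5)^1 = 1/5.
  c_1 = 1/(5)^2 = 1/25.
  c_2 = 1/(5)^3 = 1/125.
The series is valid for |w/d| < 1, i.e. |z − z₀| < |d|.
Radius of convergence: R = |1 − z₀| = |5| = 5 (distance from z₀ to the singularity z = 1).

c_0 = 1/5, c_1 = 1/25, c_2 = 1/125; R = 5.


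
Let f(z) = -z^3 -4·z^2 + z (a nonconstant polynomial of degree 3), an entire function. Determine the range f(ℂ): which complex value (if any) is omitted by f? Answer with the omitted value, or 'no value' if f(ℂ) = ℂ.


Little Picard bounds the complement of f(ℂ) to at most one point.
For every w ∈ ℂ, the equation p(z) − w = 0 is a nonconstant polynomial in z and hence has at least one root by the fundamental theorem of algebra. So p is surjective onto ℂ, omitting no value.

Omitted value: no value.


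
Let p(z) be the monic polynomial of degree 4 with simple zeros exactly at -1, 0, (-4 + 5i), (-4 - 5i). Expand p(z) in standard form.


The polynomial is p(z) = ∏_{α ∈ S} (z − α), where S = {-1, 0, (-4 + 5i), (-4 - 5i)}.
Expanding the product yields: p(z) = z^4 + 9·z^3 + 49·z^2 + 41·z.
Note conjugate pairs combine to real quadratics: (z − (-4+5i))(z − (-4−5i)) = z² + 8z + 41.
The resulting polynomial has degree 4 and real coefficients as required.

p(z) = z^4 + 9·z^3 + 49·z^2 + 41·z.


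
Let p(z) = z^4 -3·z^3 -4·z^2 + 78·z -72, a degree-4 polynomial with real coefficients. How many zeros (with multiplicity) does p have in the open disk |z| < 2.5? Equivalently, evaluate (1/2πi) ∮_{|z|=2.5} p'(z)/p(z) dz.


The zeros of p are: (3 + 3i), (3 - 3i), -4, 1.
Their magnitudes are: 4.243, 4.243, 4, 1.
Zeros with |z| < R = 2.5: 1.
Count = 1.
By the argument principle, (1/2πi) ∮_{|z|=R} p'(z)/p(z) dz equals exactly this count.

Number of zeros inside |z| < 2.5: 1.


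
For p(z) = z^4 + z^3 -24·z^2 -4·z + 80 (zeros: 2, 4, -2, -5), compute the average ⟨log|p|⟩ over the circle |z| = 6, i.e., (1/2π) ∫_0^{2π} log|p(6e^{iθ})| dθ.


Zeros: -5, -2, 2, 4; r = 6.
Inside |z| < r: -5, -2, 2, 4. Outside (|z| ≥ r): ∅.
p(0) = 80, so log|p(0)| = log(80) = 4.3820.
Apply Jensen: I(r) = log|p(0)| + Σ_k log(r/|z_k|), summed over zeros inside |z| < r.
  log(r/|z_k|) for z_k = 2: log(6/2) = 1.0986
  log(r/|z_k|) for z_k = 4: log(6/4) = 0.4055
  log(r/|z_k|) for z_k = -2: log(6/2) = 1.0986
  log(r/|z_k|) for z_k = -5: log(6/5) = 0.1823
Sum over inside zeros: 2.7850.
I(r) = log|p(0)| + (inside sum) = 4.3820 + 2.7850 = 7.1670.
Closed form (all zeros inside, monic): I(r) = n·log(r) = 4·log(6) = 7.1670. ✓

I(r) ≈ 7.1670.


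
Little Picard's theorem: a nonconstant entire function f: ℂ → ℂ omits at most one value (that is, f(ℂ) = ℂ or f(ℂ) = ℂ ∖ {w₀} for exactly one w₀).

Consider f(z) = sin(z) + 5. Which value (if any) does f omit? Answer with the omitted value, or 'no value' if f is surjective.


Little Picard bounds the complement of f(ℂ) to at most one point.
sin is entire and surjective onto ℂ: for every w ∈ ℂ, sin(ζ) = w has a solution ζ ∈ ℂ (e.g., via the complex inverse arcsin). With ζ = z this gives z = ζ/(1). Then 1·sin(z) takes every value in 1·ℂ = ℂ, and adding 5 is a bijection of ℂ. So f is surjective and omits no value. (Note: only on the real line is sin bounded by [−1, 1].)

Omitted value: no value.


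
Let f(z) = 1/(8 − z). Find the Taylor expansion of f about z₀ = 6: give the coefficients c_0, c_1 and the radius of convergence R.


Let w = z − z₀, so z = z₀ + w.
Then 8 − z = 8 − (z₀ + w) = (8 − z₀) − w = 2 − w.
f(z) = 1/(2 − w) = (1/(2)) · 1/(1 − w/(2)) = Σ_{n≥0} w^n / (2)^(n+1).
So c_n = 1/(2)^(n+1):
  c_0 = 1/(2)^1 = 1/2.
  c_1 = 1/(2)^2 = 1/4.
The series is valid for |w/d| < 1, i.e. |z − z₀| < |d|.
Radius of convergence: R = |8 − z₀| = |2| = 2 (distance from z₀ to the singularity z = 8).

c_0 = 1/2, c_1 = 1/4; R = 2.


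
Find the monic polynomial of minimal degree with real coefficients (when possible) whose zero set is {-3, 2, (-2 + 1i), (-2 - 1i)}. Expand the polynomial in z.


The polynomial is p(z) = ∏_{α ∈ S} (z − α), where S = {-3, 2, (-2 + 1i), (-2 - 1i)}.
Expanding the product yields: p(z) = z^4 + 5·z^3 + 3·z^2 -19·z -30.
Note conjugate pairs combine to real quadratics: (z − (-2+1i))(z − (-2−1i)) = z² + 4z + 5.
The resulting polynomial has degree 4 and real coefficients as required.

p(z) = z^4 + 5·z^3 + 3·z^2 -19·z -30.


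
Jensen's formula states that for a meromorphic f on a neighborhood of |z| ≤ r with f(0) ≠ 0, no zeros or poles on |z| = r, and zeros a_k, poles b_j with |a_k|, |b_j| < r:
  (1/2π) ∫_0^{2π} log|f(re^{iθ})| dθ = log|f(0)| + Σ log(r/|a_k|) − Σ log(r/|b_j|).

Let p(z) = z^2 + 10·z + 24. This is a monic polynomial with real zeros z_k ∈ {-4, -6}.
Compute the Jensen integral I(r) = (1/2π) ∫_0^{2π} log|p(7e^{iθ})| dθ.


Zeros: -6, -4; r = 7.
Inside |z| < r: -6, -4. Outside (|z| ≥ r): ∅.
p(0) = 24, so log|p(0)| = log(24) = 3.1781.
Apply Jensen: I(r) = log|p(0)| + Σ_k log(r/|z_k|), summed over zeros inside |z| < r.
  log(r/|z_k|) for z_k = -4: log(7/4) = 0.5596
  log(r/|z_k|) for z_k = -6: log(7/6) = 0.1542
Sum over inside zeros: 0.7138.
I(r) = log|p(0)| + (inside sum) = 3.1781 + 0.7138 = 3.8918.
Closed form (all zeros inside, monic): I(r) = n·log(r) = 2·log(7) = 3.8918. ✓

I(r) ≈ 3.8918.


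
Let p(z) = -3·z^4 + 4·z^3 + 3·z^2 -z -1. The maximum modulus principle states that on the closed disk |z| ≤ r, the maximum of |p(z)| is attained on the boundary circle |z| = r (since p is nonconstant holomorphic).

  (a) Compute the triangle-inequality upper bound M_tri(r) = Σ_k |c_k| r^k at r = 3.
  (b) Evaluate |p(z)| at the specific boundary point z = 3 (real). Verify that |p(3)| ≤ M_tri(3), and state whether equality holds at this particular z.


Coefficients: c_0 = -1, c_1 = -1, c_2 = 3, c_3 = 4, c_4 = -3. Radius r = 3.
Part (a). Triangle bound: M_tri(r) = Σ_k |c_k| r^k
  = |-1|·3^0 + |-1|·3^1 + |3|·3^2 + |4|·3^3 + |-3|·3^4
  = 1 + 3 + 27 + 108 + 243 = 382.
This bounds M(r) := max_{|z|=r} |p(z)| from above; equality holds iff all terms c_k z^k can be made to align in phase at a single z on |z|=r.
Part (b). At z = 3 (real, on the circle |z| = r):
  p(3) = (-1)·3^0 + (-1)·3^1 + (3)·3^2 + (4)·3^3 + (-3)·3^4 = -112.
  |p(3)| = 112.
Check: |p(3)| = 112 ≤ 382 = M_tri(3). ✓ Equality does not hold at z = 3 (the coefficients have mixed signs, so the terms do not all align in phase there).

M_tri(3) = 382; |p(3)| = 112; equality at z=3: no.


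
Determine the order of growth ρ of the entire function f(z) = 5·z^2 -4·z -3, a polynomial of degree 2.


|f(z)| ≤ Σ|c_k|·r^k = O(r^2) as r → ∞. Polynomial growth is O(e^{r^ε}) for every ε > 0 (since r^2/e^{r^ε} → 0), so ρ ≤ ε for all ε > 0, i.e. ρ = 0. Every nonconstant polynomial has order 0.
Therefore ρ = 0.

Order ρ = 0.


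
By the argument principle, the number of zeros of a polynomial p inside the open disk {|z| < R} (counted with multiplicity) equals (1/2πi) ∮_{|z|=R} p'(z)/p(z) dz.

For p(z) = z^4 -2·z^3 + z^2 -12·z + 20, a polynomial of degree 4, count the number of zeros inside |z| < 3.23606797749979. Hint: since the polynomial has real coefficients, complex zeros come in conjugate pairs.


The zeros of p are: 2, 2, (-1 + 2i), (-1 - 2i).
Their magnitudes are: 2, 2, 2.236, 2.236.
Zeros with |z| < R = 3.23606797749979: 2, 2, (-1 + 2i), (-1 - 2i).
Count = 4.
By the argument principle, (1/2πi) ∮_{|z|=R} p'(z)/p(z) dz equals exactly this count.

Number of zeros inside |z| < 3.23606797749979: 4.


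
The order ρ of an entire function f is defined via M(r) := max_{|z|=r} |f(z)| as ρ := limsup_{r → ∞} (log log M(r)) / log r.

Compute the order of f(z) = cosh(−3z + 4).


cosh(w) is a linear combination of e^{iw} and e^{−iw} (or e^w, e^{−w} in the hyperbolic case), so |cosh(w)| ≤ e^{|w|}. With w = −3z + 4, |w| ≤ 3|z| + 4 = 3r + 4 on |z| = r, giving M(r) ≤ e^{3r + 4}, so ρ ≤ 1. On a suitable ray (z = it for sin/cos; z = t for sinh/cosh, t real → ∞), |cosh(−3z + 4)| grows like e^{3|t|}/2, so ρ ≥ 1. Hence ρ = 1.
Therefore ρ = 1.

Order ρ = 1.


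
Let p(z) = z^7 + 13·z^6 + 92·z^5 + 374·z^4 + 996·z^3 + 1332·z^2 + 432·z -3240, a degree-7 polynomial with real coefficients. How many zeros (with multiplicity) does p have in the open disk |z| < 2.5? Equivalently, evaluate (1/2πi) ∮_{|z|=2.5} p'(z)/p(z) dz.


The zeros of p are: (-3 + 3i), (-3 - 3i), 1, (-1 + 3i), (-1 - 3i), (-3 + 3i), (-3 - 3i).
Their magnitudes are: 4.243, 4.243, 1, 3.162, 3.162, 4.243, 4.243.
Zeros with |z| < R = 2.5: 1.
Count = 1.
By the argument principle, (1/2πi) ∮_{|z|=R} p'(z)/p(z) dz equals exactly this count.

Number of zeros inside |z| < 2.5: 1.


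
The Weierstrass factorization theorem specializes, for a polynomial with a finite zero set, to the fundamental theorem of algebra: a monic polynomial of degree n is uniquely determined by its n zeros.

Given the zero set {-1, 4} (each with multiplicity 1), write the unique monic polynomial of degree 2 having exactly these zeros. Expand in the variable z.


The polynomial is p(z) = ∏_{α ∈ S} (z − α), where S = {-1, 4}.
Expanding the product yields: p(z) = z^2 -3·z -4.
The resulting polynomial has degree 2 and real coefficients as required.

p(z) = z^2 -3·z -4.


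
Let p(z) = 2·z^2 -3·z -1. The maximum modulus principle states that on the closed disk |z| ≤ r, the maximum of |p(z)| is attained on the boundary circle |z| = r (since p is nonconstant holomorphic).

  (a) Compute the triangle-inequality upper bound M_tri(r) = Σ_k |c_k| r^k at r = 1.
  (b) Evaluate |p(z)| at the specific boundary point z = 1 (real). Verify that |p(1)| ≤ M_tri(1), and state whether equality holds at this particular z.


Coefficients: c_0 = -1, c_1 = -3, c_2 = 2. Radius r = 1.
Part (a). Triangle bound: M_tri(r) = Σ_k |c_k| r^k
  = |-1|·1^0 + |-3|·1^1 + |2|·1^2
  = 1 + 3 + 2 = 6.
This bounds M(r) := max_{|z|=r} |p(z)| from above; equality holds iff all terms c_k z^k can be made to align in phase at a single z on |z|=r.
Part (b). At z = 1 (real, on the circle |z| = r):
  p(1) = (-1)·1^0 + (-3)·1^1 + (2)·1^2 = -2.
  |p(1)| = 2.
Check: |p(1)| = 2 ≤ 6 = M_tri(1). ✓ Equality does not hold at z = 1 (the coefficients have mixed signs, so the terms do not all align in phase there).

M_tri(1) = 6; |p(1)| = 2; equality at z=1: no.


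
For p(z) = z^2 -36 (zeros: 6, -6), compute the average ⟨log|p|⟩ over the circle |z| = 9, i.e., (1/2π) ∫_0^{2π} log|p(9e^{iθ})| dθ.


Zeros: -6, 6; r = 9.
Inside |z| < r: -6, 6. Outside (|z| ≥ r): ∅.
p(0) = -36, so log|p(0)| = log(36) = 3.5835.
Apply Jensen: I(r) = log|p(0)| + Σ_k log(r/|z_k|), summed over zeros inside |z| < r.
  log(r/|z_k|) for z_k = 6: log(9/6) = 0.4055
  log(r/|z_k|) for z_k = -6: log(9/6) = 0.4055
Sum over inside zeros: 0.8109.
I(r) = log|p(0)| + (inside sum) = 3.5835 + 0.8109 = 4.3944.
Closed form (all zeros inside, monic): I(r) = n·log(r) = 2·log(9) = 4.3944. ✓

I(r) ≈ 4.3944.


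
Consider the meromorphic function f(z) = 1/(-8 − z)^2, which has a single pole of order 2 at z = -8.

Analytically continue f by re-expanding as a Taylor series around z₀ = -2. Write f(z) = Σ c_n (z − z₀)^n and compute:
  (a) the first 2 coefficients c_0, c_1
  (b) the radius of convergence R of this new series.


Let w = z − z₀, so z = z₀ + w.
Then -8 − z = -8 − (z₀ + w) = (-8 − z₀) − w = -6 − w.
f(z) = 1/(-6 − w)^2 = (1/(-6)^2) · (1 − w/(-6))^{−2}.
By the binomial series (1−u)^{−2} = Σ_{n≥0} C(n+1, 1) u^n for |u|<1, with u = w/(-6):
  c_n = C(n+1, 1) / (-6)^(n+2).
  c_0 = 1/(-6)^2 = 1/36.
  c_1 = 2/(-6)^3 = -1/108.
The series is valid for |w/d| < 1, i.e. |z − z₀| < |d|.
Radius of convergence: R = |-8 − z₀| = |-6| = 6 (distance from z₀ to the singularity z = -8).

c_0 = 1/36, c_1 = -1/108; R = 6.


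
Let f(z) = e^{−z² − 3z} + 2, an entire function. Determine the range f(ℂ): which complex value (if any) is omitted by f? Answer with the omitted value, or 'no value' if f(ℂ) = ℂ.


Little Picard bounds the complement of f(ℂ) to at most one point.
The exponent g(z) = −z² − 3z is a nonconstant polynomial, hence surjective onto ℂ. So e^{g(z)} takes every value in {e^w : w ∈ ℂ} = ℂ ∖ {0}. Adding 2 shifts the range to ℂ ∖ {2}. f omits exactly 2.

Omitted value: 2.


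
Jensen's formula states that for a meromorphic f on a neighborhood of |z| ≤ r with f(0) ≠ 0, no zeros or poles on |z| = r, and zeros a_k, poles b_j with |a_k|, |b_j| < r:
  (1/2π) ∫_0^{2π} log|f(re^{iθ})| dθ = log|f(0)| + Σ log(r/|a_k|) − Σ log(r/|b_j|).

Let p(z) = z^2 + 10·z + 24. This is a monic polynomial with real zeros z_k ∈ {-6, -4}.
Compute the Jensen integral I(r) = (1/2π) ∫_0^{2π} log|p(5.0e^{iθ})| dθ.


Zeros: -6, -4; r = 5.0.
Inside |z| < r: -4. Outside (|z| ≥ r): -6.
p(0) = 24, so log|p(0)| = log(24) = 3.1781.
Apply Jensen: I(r) = log|p(0)| + Σ_k log(r/|z_k|), summed over zeros inside |z| < r.
  log(r/|z_k|) for z_k = -4: log(5.0/4) = 0.2231
  Outside zeros (-6) contribute nothing to the Jensen sum.
Sum over inside zeros: 0.2231.
I(r) = log|p(0)| + (inside sum) = 3.1781 + 0.2231 = 3.4012.
Note: since some zeros are outside |z| ≤ r, the simplified n·log(r) form does NOT apply — only the inside zeros contribute.

I(r) ≈ 3.4012.


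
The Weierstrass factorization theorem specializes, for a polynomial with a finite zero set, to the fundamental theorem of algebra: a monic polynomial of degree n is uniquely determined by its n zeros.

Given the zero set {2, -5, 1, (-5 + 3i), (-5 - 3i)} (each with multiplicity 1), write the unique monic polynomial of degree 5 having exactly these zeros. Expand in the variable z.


The polynomial is p(z) = ∏_{α ∈ S} (z − α), where S = {2, -5, 1, (-5 + 3i), (-5 - 3i)}.
Expanding the product yields: p(z) = z^5 + 12·z^4 + 41·z^3 -52·z^2 -342·z + 340.
Note conjugate pairs combine to real quadratics: (z − (-5+3i))(z − (-5−3i)) = z² + 10z + 34.
The resulting polynomial has degree 5 and real coefficients as required.

p(z) = z^5 + 12·z^4 + 41·z^3 -52·z^2 -342·z + 340.


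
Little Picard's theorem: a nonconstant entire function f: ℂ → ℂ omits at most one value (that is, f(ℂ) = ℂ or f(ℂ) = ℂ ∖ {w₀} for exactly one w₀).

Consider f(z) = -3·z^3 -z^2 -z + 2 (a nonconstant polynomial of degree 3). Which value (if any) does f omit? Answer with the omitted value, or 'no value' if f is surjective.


Little Picard bounds the complement of f(ℂ) to at most one point.
For every w ∈ ℂ, the equation p(z) − w = 0 is a nonconstant polynomial in z and hence has at least one root by the fundamental theorem of algebra. So p is surjective onto ℂ, omitting no value.

Omitted value: no value.


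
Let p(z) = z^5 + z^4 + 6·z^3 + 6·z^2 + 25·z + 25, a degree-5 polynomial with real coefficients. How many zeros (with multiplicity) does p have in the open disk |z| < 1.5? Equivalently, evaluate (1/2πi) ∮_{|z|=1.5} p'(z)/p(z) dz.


The zeros of p are: (-1 + 2i), (-1 - 2i), -1, (1 + 2i), (1 - 2i).
Their magnitudes are: 2.236, 2.236, 1, 2.236, 2.236.
Zeros with |z| < R = 1.5: -1.
Count = 1.
By the argument principle, (1/2πi) ∮_{|z|=R} p'(z)/p(z) dz equals exactly this count.

Number of zeros inside |z| < 1.5: 1.


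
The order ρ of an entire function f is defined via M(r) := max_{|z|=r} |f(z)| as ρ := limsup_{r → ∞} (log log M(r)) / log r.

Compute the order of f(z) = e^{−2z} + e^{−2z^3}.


Each summand is entire of order 1 and 3 respectively (as in the single-exponential case). The order of a sum is at most the max of the orders, so ρ ≤ 3. For the lower bound: on |z|=r choose arg z so that -2z^3 is real positive; then |e^{-2z^3}| = e^{2r^3} while |e^{-2z}| ≤ e^{2r^1} = o(e^{2r^3}). So |f| ≥ e^{2r^3}(1 − o(1)) and ρ ≥ 3. Hence ρ = max(1, 3) = 3.
Therefore ρ = 3.

Order ρ = 3.


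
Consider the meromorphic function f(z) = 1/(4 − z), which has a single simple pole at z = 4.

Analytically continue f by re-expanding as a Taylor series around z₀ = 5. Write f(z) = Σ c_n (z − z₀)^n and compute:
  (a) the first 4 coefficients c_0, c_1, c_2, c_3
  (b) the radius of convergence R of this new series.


Let w = z − z₀, so z = z₀ + w.
Then 4 − z = 4 − (z₀ + w) = (4 − z₀) − w = -1 − w.
f(z) = 1/(-1 − w) = (1/(-1)) · 1/(1 − w/(-1)) = Σ_{n≥0} w^n / (-1)^(n+1).
So c_n = 1/(-1)^(n+1):
  c_0 = 1/(-1)^1 = -1.
  c_1 = 1/(-1)^2 = 1.
  c_2 = 1/(-1)^3 = -1.
  c_3 = 1/(-1)^4 = 1.
The series is valid for |w/d| < 1, i.e. |z − z₀| < |d|.
Radius of convergence: R = |4 − z₀| = |-1| = 1 (distance from z₀ to the singularity z = 4).

c_0 = -1, c_1 = 1, c_2 = -1, c_3 = 1; R = 1.


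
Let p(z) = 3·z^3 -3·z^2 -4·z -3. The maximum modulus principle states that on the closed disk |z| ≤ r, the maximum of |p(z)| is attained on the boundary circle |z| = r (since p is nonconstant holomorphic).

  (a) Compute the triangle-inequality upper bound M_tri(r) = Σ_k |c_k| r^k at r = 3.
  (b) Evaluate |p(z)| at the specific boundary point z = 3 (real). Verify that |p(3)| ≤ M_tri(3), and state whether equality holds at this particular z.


Coefficients: c_0 = -3, c_1 = -4, c_2 = -3, c_3 = 3. Radius r = 3.
Part (a). Triangle bound: M_tri(r) = Σ_k |c_k| r^k
  = |-3|·3^0 + |-4|·3^1 + |-3|·3^2 + |3|·3^3
  = 3 + 12 + 27 + 81 = 123.
This bounds M(r) := max_{|z|=r} |p(z)| from above; equality holds iff all terms c_k z^k can be made to align in phase at a single z on |z|=r.
Part (b). At z = 3 (real, on the circle |z| = r):
  p(3) = (-3)·3^0 + (-4)·3^1 + (-3)·3^2 + (3)·3^3 = 39.
  |p(3)| = 39.
Check: |p(3)| = 39 ≤ 123 = M_tri(3). ✓ Equality does not hold at z = 3 (the coefficients have mixed signs, so the terms do not all align in phase there).

M_tri(3) = 123; |p(3)| = 39; equality at z=3: no.


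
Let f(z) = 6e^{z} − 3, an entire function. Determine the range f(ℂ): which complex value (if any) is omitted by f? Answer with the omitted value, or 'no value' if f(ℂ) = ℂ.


Little Picard bounds the complement of f(ℂ) to at most one point.
e^{z} is never zero on ℂ, so 6·e^{z} takes every value in ℂ ∖ {0}. Adding -3 shifts the range to ℂ ∖ {-3}. Thus f omits exactly the value -3.

Omitted value: -3.


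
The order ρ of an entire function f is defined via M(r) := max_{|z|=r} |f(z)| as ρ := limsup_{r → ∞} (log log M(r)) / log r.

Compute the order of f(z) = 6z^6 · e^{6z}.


M(r) = max_{|z|=r} |6|·|z|^6·|e^{6z}| = 6·r^6 · e^{6r^1} (the factors attain their maxima compatibly on |z|=r). Then log M(r) = log 6 + 6·log r + 6r^1, dominated by the last term, so log log M(r) ~ 1·log r. The polynomial factor 6z^6 contributes only a log r term and does not affect the order. ρ = 1.
Therefore ρ = 1.

Order ρ = 1.


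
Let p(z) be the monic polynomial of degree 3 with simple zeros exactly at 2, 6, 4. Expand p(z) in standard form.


The polynomial is p(z) = ∏_{α ∈ S} (z − α), where S = {2, 6, 4}.
Expanding the product yields: p(z) = z^3 -12·z^2 + 44·z -48.
The resulting polynomial has degree 3 and real coefficients as required.

p(z) = z^3 -12·z^2 + 44·z -48.


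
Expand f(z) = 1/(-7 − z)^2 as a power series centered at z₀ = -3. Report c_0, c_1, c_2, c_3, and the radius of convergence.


Let w = z − z₀, so z = z₀ + w.
Then -7 − z = -7 − (z₀ + w) = (-7 − z₀) − w = -4 − w.
f(z) = 1/(-4 − w)^2 = (1/(-4)^2) · (1 − w/(-4))^{−2}.
By the binomial series (1−u)^{−2} = Σ_{n≥0} C(n+1, 1) u^n for |u|<1, with u = w/(-4):
  c_n = C(n+1, 1) / (-4)^(n+2).
  c_0 = 1/(-4)^2 = 1/16.
  c_1 = 2/(-4)^3 = -1/32.
  c_2 = 3/(-4)^4 = 3/256.
  c_3 = 4/(-4)^5 = -1/256.
The series is valid for |w/d| < 1, i.e. |z − z₀| < |d|.
Radius of convergence: R = |-7 − z₀| = |-4| = 4 (distance from z₀ to the singularity z = -7).

c_0 = 1/16, c_1 = -1/32, c_2 = 3/256, c_3 = -1/256; R = 4.
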